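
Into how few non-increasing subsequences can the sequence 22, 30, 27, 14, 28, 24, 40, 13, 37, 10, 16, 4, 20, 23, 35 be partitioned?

5

Place each on the leftmost legal pile:
22 → new pile 1 (tops now [22])
30 → new pile 2 (tops now [22, 30])
27 → pile 2 (tops now [22, 27])
14 → pile 1 (tops now [14, 27])
28 → new pile 3 (tops now [14, 27, 28])
24 → pile 2 (tops now [14, 24, 28])
40 → new pile 4 (tops now [14, 24, 28, 40])
13 → pile 1 (tops now [13, 24, 28, 40])
37 → pile 4 (tops now [13, 24, 28, 37])
10 → pile 1 (tops now [10, 24, 28, 37])
16 → pile 2 (tops now [10, 16, 28, 37])
4 → pile 1 (tops now [4, 16, 28, 37])
20 → pile 3 (tops now [4, 16, 20, 37])
23 → pile 4 (tops now [4, 16, 20, 23])
35 → new pile 5 (tops now [4, 16, 20, 23, 35])
Five piles.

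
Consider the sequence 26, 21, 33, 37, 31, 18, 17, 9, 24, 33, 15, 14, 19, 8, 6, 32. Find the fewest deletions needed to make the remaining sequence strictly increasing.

Fewest deletions = n − (longest strictly increasing subsequence).
Patience tails:
26 → extends → [26]
21 → replaces 26 → [21]
33 → extends → [21, 33]
37 → extends → [21, 33, 37]
31 → replaces 33 → [21, 31, 37]
18 → replaces 21 → [18, 31, 37]
17 → replaces 18 → [17, 31, 37]
9 → replaces 17 → [9, 31, 37]
24 → replaces 31 → [9, 24, 37]
33 → replaces 37 → [9, 24, 33]
15 → replaces 24 → [9, 15, 33]
14 → replaces 15 → [9, 14, 33]
19 → replaces 33 → [9, 14, 19]
8 → replaces 9 → [8, 14, 19]
6 → replaces 8 → [6, 14, 19]
32 → extends → [6, 14, 19, 32]
Longest strictly increasing subsequence has length 4, so deletions = 16 − 4 = 12.

12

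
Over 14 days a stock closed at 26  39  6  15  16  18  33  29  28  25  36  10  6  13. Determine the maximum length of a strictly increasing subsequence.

Track the smallest tail for each achievable length (strict):
26 → extends → [26]
39 → extends → [26, 39]
6 → replaces 26 → [6, 39]
15 → replaces 39 → [6, 15]
16 → extends → [6, 15, 16]
18 → extends → [6, 15, 16, 18]
33 → extends → [6, 15, 16, 18, 33]
29 → replaces 33 → [6, 15, 16, 18, 29]
28 → replaces 29 → [6, 15, 16, 18, 28]
25 → replaces 28 → [6, 15, 16, 18, 25]
36 → extends → [6, 15, 16, 18, 25, 36]
10 → replaces 15 → [6, 10, 16, 18, 25, 36]
6 → already a tail → [6, 10, 16, 18, 25, 36]
13 → replaces 16 → [6, 10, 13, 18, 25, 36]
Six tails, so the longest strictly increasing subsequence has length 6 (e.g. 6, 15, 16, 18, 33, 36).

6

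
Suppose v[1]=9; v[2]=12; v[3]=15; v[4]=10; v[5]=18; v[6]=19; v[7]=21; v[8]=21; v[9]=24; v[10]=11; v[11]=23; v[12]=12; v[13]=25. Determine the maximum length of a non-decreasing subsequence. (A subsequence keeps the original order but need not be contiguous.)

9

Track the smallest tail for each achievable length (allowing ties):
9 → extends → [9]
12 → extends → [9, 12]
15 → extends → [9, 12, 15]
10 → replaces 12 → [9, 10, 15]
18 → extends → [9, 10, 15, 18]
19 → extends → [9, 10, 15, 18, 19]
21 → extends → [9, 10, 15, 18, 19, 21]
21 → extends → [9, 10, 15, 18, 19, 21, 21]
24 → extends → [9, 10, 15, 18, 19, 21, 21, 24]
11 → replaces 15 → [9, 10, 11, 18, 19, 21, 21, 24]
23 → replaces 24 → [9, 10, 11, 18, 19, 21, 21, 23]
12 → replaces 18 → [9, 10, 11, 12, 19, 21, 21, 23]
25 → extends → [9, 10, 11, 12, 19, 21, 21, 23, 25]
Nine tails, so the longest non-decreasing subsequence has length 9 (e.g. 9, 12, 15, 18, 19, 21, 21, 24, 25).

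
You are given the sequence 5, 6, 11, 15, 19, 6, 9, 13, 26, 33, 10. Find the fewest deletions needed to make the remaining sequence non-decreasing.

4

Fewest deletions = n − (longest non-decreasing subsequence).
i:      1  2  3  4  5  6  7  8  9 10 11
a[i]:   5  6 11 15 19  6  9 13 26 33 10
dp:     1  2  3  4  5  3  4  5  6  7  5
max dp = 7, so deletions = 11 − 7 = 4.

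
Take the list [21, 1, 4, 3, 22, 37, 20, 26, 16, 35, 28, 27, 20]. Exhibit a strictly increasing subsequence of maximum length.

1, 4, 22, 26, 35

Patience tails give the LIS length; then backtrack through the dp parents:
21 → extends → [21]
1 → replaces 21 → [1]
4 → extends → [1, 4]
3 → replaces 4 → [1, 3]
22 → extends → [1, 3, 22]
37 → extends → [1, 3, 22, 37]
20 → replaces 22 → [1, 3, 20, 37]
26 → replaces 37 → [1, 3, 20, 26]
16 → replaces 20 → [1, 3, 16, 26]
35 → extends → [1, 3, 16, 26, 35]
28 → replaces 35 → [1, 3, 16, 26, 28]
27 → replaces 28 → [1, 3, 16, 26, 27]
20 → replaces 26 → [1, 3, 16, 20, 27]
Length 5; one witness is 1, 4, 22, 26, 35.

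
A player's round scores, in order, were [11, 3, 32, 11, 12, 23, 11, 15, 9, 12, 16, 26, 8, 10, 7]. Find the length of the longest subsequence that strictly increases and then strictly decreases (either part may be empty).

8

inc[i] = longest strictly increasing subsequence ending at i; dec[i] = longest strictly decreasing subsequence starting at i:
i:      1  2  3  4  5  6  7  8  9 10 11 12 13 14 15
a[i]:  11  3 32 11 12 23 11 15  9 12 16 26  8 10  7
inc:    1  1  2  2  3  4  2  4  2  3  5  6  2  3  2
dec:    4  1  6  4  5  5  4  4  3  3  3  3  2  2  1
Best peak at i=6 (value 23): inc=4, dec=5, length 4+5−1 = 8.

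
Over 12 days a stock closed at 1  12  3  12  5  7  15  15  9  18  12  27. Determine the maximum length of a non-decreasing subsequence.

Track the smallest tail for each achievable length (allowing ties):
1 → extends → [1]
12 → extends → [1, 12]
3 → replaces 12 → [1, 3]
12 → extends → [1, 3, 12]
5 → replaces 12 → [1, 3, 5]
7 → extends → [1, 3, 5, 7]
15 → extends → [1, 3, 5, 7, 15]
15 → extends → [1, 3, 5, 7, 15, 15]
9 → replaces 15 → [1, 3, 5, 7, 9, 15]
18 → extends → [1, 3, 5, 7, 9, 15, 18]
12 → replaces 15 → [1, 3, 5, 7, 9, 12, 18]
27 → extends → [1, 3, 5, 7, 9, 12, 18, 27]
Eight tails, so the longest non-decreasing subsequence has length 8 (e.g. 1, 3, 5, 7, 15, 15, 18, 27).

8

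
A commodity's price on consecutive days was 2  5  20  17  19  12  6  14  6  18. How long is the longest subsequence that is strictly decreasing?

4

Negate each value so 'decreasing' becomes 'increasing', then run patience tails on the negated sequence:
-2 → extends → [-2]
-5 → replaces -2 → [-5]
-20 → replaces -5 → [-20]
-17 → extends → [-20, -17]
-19 → replaces -17 → [-20, -19]
-12 → extends → [-20, -19, -12]
-6 → extends → [-20, -19, -12, -6]
-14 → replaces -12 → [-20, -19, -14, -6]
-6 → already a tail → [-20, -19, -14, -6]
-18 → replaces -14 → [-20, -19, -18, -6]
Four tails, so the longest strictly decreasing subsequence of the original has length 4.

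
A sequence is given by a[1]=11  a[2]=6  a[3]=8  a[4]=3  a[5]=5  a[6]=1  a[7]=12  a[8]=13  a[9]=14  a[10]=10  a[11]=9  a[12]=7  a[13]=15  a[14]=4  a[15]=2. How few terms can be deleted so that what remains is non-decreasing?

Fewest deletions = n − (longest non-decreasing subsequence).
Patience tails:
11 → extends → [11]
6 → replaces 11 → [6]
8 → extends → [6, 8]
3 → replaces 6 → [3, 8]
5 → replaces 8 → [3, 5]
1 → replaces 3 → [1, 5]
12 → extends → [1, 5, 12]
13 → extends → [1, 5, 12, 13]
14 → extends → [1, 5, 12, 13, 14]
10 → replaces 12 → [1, 5, 10, 13, 14]
9 → replaces 10 → [1, 5, 9, 13, 14]
7 → replaces 9 → [1, 5, 7, 13, 14]
15 → extends → [1, 5, 7, 13, 14, 15]
4 → replaces 5 → [1, 4, 7, 13, 14, 15]
2 → replaces 4 → [1, 2, 7, 13, 14, 15]
Longest non-decreasing subsequence has length 6, so deletions = 15 − 6 = 9.

9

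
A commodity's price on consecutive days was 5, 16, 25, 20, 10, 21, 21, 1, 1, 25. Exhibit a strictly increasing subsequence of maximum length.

5, 16, 20, 21, 25

Patience tails give the LIS length; then backtrack through the dp parents:
5 → extends → [5]
16 → extends → [5, 16]
25 → extends → [5, 16, 25]
20 → replaces 25 → [5, 16, 20]
10 → replaces 16 → [5, 10, 20]
21 → extends → [5, 10, 20, 21]
21 → already a tail → [5, 10, 20, 21]
1 → replaces 5 → [1, 10, 20, 21]
1 → already a tail → [1, 10, 20, 21]
25 → extends → [1, 10, 20, 21, 25]
Length 5; one witness is 5, 16, 20, 21, 25.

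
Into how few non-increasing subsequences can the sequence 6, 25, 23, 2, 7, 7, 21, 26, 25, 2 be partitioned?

Place each on the leftmost legal pile:
6 → new pile 1 (tops now [6])
25 → new pile 2 (tops now [6, 25])
23 → pile 2 (tops now [6, 23])
2 → pile 1 (tops now [2, 23])
7 → pile 2 (tops now [2, 7])
7 → pile 2 (tops now [2, 7])
21 → new pile 3 (tops now [2, 7, 21])
26 → new pile 4 (tops now [2, 7, 21, 26])
25 → pile 4 (tops now [2, 7, 21, 25])
2 → pile 1 (tops now [2, 7, 21, 25])
Four piles.

4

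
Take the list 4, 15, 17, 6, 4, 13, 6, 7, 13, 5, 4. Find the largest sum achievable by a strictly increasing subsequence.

Let S[i] be the best sum of a strictly increasing subsequence ending at i:
i:      1  2  3  4  5  6  7  8  9 10 11
a[i]:   4 15 17  6  4 13  6  7 13  5  4
S:      4 19 36 10  4 23 10 17 30  9  4
Maximum is 36 (e.g. 4 + 15 + 17).

36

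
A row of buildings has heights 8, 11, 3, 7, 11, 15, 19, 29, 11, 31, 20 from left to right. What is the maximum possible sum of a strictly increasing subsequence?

Let S[i] be the best sum of a strictly increasing subsequence ending at i:
i:       1   2   3   4   5   6   7   8   9  10  11
a[i]:    8  11   3   7  11  15  19  29  11  31  20
S:       8  19   3  10  21  36  55  84  21 115  75
Maximum is 115 (e.g. 3 + 7 + 11 + 15 + 19 + 29 + 31).

115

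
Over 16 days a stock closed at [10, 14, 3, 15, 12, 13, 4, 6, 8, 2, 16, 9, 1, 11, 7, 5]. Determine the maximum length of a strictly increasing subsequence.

6

Track the smallest tail for each achievable length (strict):
10 → extends → [10]
14 → extends → [10, 14]
3 → replaces 10 → [3, 14]
15 → extends → [3, 14, 15]
12 → replaces 14 → [3, 12, 15]
13 → replaces 15 → [3, 12, 13]
4 → replaces 12 → [3, 4, 13]
6 → replaces 13 → [3, 4, 6]
8 → extends → [3, 4, 6, 8]
2 → replaces 3 → [2, 4, 6, 8]
16 → extends → [2, 4, 6, 8, 16]
9 → replaces 16 → [2, 4, 6, 8, 9]
1 → replaces 2 → [1, 4, 6, 8, 9]
11 → extends → [1, 4, 6, 8, 9, 11]
7 → replaces 8 → [1, 4, 6, 7, 9, 11]
5 → replaces 6 → [1, 4, 5, 7, 9, 11]
Six tails, so the longest strictly increasing subsequence has length 6 (e.g. 3, 4, 6, 8, 9, 11).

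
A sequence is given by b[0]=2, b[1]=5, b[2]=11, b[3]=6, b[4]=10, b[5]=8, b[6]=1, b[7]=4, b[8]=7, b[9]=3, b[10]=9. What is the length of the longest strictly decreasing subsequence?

5

Let dp[i] be the longest strictly decreasing subsequence ending at i:
i:      0  1  2  3  4  5  6  7  8  9 10
b[i]:   2  5 11  6 10  8  1  4  7  3  9
dp:     1  1  1  2  2  3  4  4  4  5  3
Maximum is 5.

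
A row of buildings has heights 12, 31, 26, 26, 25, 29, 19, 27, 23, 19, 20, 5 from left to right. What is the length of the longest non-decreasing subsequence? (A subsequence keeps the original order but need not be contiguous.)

4

Track the smallest tail for each achievable length (allowing ties):
12 → extends → [12]
31 → extends → [12, 31]
26 → replaces 31 → [12, 26]
26 → extends → [12, 26, 26]
25 → replaces 26 → [12, 25, 26]
29 → extends → [12, 25, 26, 29]
19 → replaces 25 → [12, 19, 26, 29]
27 → replaces 29 → [12, 19, 26, 27]
23 → replaces 26 → [12, 19, 23, 27]
19 → replaces 23 → [12, 19, 19, 27]
20 → replaces 27 → [12, 19, 19, 20]
5 → replaces 12 → [5, 19, 19, 20]
Four tails, so the longest non-decreasing subsequence has length 4 (e.g. 12, 26, 26, 29).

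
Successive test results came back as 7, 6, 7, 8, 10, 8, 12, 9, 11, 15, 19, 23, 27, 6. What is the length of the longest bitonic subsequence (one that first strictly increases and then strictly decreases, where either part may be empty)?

10

inc[i] = longest strictly increasing subsequence ending at i; dec[i] = longest strictly decreasing subsequence starting at i:
i:      1  2  3  4  5  6  7  8  9 10 11 12 13 14
a[i]:   7  6  7  8 10  8 12  9 11 15 19 23 27  6
inc:    1  1  2  3  4  3  5  4  5  6  7  8  9  1
dec:    2  1  2  2  3  2  3  2  2  2  2  2  2  1
Best peak at i=13 (value 27): inc=9, dec=2, length 9+2−1 = 10.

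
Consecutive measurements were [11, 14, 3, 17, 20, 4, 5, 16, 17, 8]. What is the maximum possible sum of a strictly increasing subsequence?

62

Let S[i] be the best sum of a strictly increasing subsequence ending at i:
i:      1  2  3  4  5  6  7  8  9 10
a[i]:  11 14  3 17 20  4  5 16 17  8
S:     11 25  3 42 62  7 12 41 58 20
Maximum is 62 (e.g. 11 + 14 + 17 + 20).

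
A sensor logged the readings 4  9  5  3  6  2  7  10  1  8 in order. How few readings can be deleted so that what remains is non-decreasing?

Fewest deletions = n − (longest non-decreasing subsequence).
Patience tails:
4 → extends → [4]
9 → extends → [4, 9]
5 → replaces 9 → [4, 5]
3 → replaces 4 → [3, 5]
6 → extends → [3, 5, 6]
2 → replaces 3 → [2, 5, 6]
7 → extends → [2, 5, 6, 7]
10 → extends → [2, 5, 6, 7, 10]
1 → replaces 2 → [1, 5, 6, 7, 10]
8 → replaces 10 → [1, 5, 6, 7, 8]
Longest non-decreasing subsequence has length 5, so deletions = 10 − 5 = 5.

5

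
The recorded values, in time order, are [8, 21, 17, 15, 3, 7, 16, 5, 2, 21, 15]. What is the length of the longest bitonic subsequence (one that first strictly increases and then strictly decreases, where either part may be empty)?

inc[i] = longest strictly increasing subsequence ending at i; dec[i] = longest strictly decreasing subsequence starting at i:
i:      1  2  3  4  5  6  7  8  9 10 11
a[i]:   8 21 17 15  3  7 16  5  2 21 15
inc:    1  2  2  2  1  2  3  2  1  4  3
dec:    4  6  5  4  2  3  3  2  1  2  1
Best peak at i=2 (value 21): inc=2, dec=6, length 2+6−1 = 7.

7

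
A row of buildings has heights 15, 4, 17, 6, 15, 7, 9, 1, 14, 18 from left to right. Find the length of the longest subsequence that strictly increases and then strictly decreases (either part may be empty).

inc[i] = longest strictly increasing subsequence ending at i; dec[i] = longest strictly decreasing subsequence starting at i:
i:      1  2  3  4  5  6  7  8  9 10
a[i]:  15  4 17  6 15  7  9  1 14 18
inc:    1  1  2  2  3  3  4  1  5  6
dec:    3  2  4  2  3  2  2  1  1  1
Best peak at i=10 (value 18): inc=6, dec=1, length 6+1−1 = 6.

6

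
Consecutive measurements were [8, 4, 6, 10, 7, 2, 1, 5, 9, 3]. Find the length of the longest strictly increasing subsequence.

4

Track the smallest tail for each achievable length (strict):
8 → extends → [8]
4 → replaces 8 → [4]
6 → extends → [4, 6]
10 → extends → [4, 6, 10]
7 → replaces 10 → [4, 6, 7]
2 → replaces 4 → [2, 6, 7]
1 → replaces 2 → [1, 6, 7]
5 → replaces 6 → [1, 5, 7]
9 → extends → [1, 5, 7, 9]
3 → replaces 5 → [1, 3, 7, 9]
Four tails, so the longest strictly increasing subsequence has length 4 (e.g. 4, 6, 7, 9).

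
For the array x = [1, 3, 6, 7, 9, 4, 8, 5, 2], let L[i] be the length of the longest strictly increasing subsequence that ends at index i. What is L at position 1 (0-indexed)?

2

dp[i] = 1 + max{dp[j] : j<i, x[j]<x[i]} (or 1 if no such j):
i:     0 1 2 3 4 5 6 7 8
x[i]:  1 3 6 7 9 4 8 5 2
dp:    1 2 3 4 5 3 5 4 2
At index 1 the value is 2.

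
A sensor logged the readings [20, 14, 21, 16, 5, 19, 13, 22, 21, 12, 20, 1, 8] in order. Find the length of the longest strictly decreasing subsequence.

5

Let dp[i] be the longest strictly decreasing subsequence ending at i:
i:      1  2  3  4  5  6  7  8  9 10 11 12 13
a[i]:  20 14 21 16  5 19 13 22 21 12 20  1  8
dp:     1  2  1  2  3  2  3  1  2  4  3  5  5
Maximum is 5.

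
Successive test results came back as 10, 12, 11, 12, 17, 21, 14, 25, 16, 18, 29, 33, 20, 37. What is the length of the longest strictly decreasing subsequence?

Let dp[i] be the longest strictly decreasing subsequence ending at i:
i:      1  2  3  4  5  6  7  8  9 10 11 12 13 14
a[i]:  10 12 11 12 17 21 14 25 16 18 29 33 20 37
dp:     1  1  2  1  1  1  2  1  2  2  1  1  2  1
Maximum is 2.

2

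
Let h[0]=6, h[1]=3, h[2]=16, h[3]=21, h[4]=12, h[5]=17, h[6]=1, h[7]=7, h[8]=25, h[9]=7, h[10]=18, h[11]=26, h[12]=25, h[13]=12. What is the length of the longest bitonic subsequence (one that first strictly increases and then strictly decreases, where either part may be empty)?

inc[i] = longest strictly increasing subsequence ending at i; dec[i] = longest strictly decreasing subsequence starting at i:
i:      0  1  2  3  4  5  6  7  8  9 10 11 12 13
h[i]:   6  3 16 21 12 17  1  7 25  7 18 26 25 12
inc:    1  1  2  3  2  3  1  2  4  2  4  5  5  3
dec:    3  2  3  3  2  2  1  1  3  1  2  3  2  1
Best peak at i=11 (value 26): inc=5, dec=3, length 5+3−1 = 7.

7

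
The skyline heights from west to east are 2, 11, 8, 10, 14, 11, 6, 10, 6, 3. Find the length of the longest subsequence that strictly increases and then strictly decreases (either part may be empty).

8

inc[i] = longest strictly increasing subsequence ending at i; dec[i] = longest strictly decreasing subsequence starting at i:
i:      1  2  3  4  5  6  7  8  9 10
a[i]:   2 11  8 10 14 11  6 10  6  3
inc:    1  2  2  3  4  4  2  3  2  2
dec:    1  4  3  3  5  4  2  3  2  1
Best peak at i=5 (value 14): inc=4, dec=5, length 4+5−1 = 8.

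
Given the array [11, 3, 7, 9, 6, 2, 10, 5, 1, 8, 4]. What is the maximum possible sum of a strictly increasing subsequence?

Let S[i] be the best sum of a strictly increasing subsequence ending at i:
i:      1  2  3  4  5  6  7  8  9 10 11
a[i]:  11  3  7  9  6  2 10  5  1  8  4
S:     11  3 10 19  9  2 29  8  1 18  7
Maximum is 29 (e.g. 3 + 7 + 9 + 10).

29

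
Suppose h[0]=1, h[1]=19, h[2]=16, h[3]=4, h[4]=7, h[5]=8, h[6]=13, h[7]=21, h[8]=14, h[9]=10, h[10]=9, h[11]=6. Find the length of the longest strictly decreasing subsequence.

6

Negate each value so 'decreasing' becomes 'increasing', then run patience tails on the negated sequence:
-1 → extends → [-1]
-19 → replaces -1 → [-19]
-16 → extends → [-19, -16]
-4 → extends → [-19, -16, -4]
-7 → replaces -4 → [-19, -16, -7]
-8 → replaces -7 → [-19, -16, -8]
-13 → replaces -8 → [-19, -16, -13]
-21 → replaces -19 → [-21, -16, -13]
-14 → replaces -13 → [-21, -16, -14]
-10 → extends → [-21, -16, -14, -10]
-9 → extends → [-21, -16, -14, -10, -9]
-6 → extends → [-21, -16, -14, -10, -9, -6]
Six tails, so the longest strictly decreasing subsequence of the original has length 6.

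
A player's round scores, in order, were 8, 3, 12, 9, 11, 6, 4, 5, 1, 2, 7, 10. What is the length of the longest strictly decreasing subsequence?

5

Let dp[i] be the longest strictly decreasing subsequence ending at i:
i:      1  2  3  4  5  6  7  8  9 10 11 12
a[i]:   8  3 12  9 11  6  4  5  1  2  7 10
dp:     1  2  1  2  2  3  4  4  5  5  3  3
Maximum is 5.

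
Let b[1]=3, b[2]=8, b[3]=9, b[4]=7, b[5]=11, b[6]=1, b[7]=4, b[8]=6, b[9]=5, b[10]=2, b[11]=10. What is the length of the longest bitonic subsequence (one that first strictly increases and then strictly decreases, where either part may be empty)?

7

inc[i] = longest strictly increasing subsequence ending at i; dec[i] = longest strictly decreasing subsequence starting at i:
i:      1  2  3  4  5  6  7  8  9 10 11
b[i]:   3  8  9  7 11  1  4  6  5  2 10
inc:    1  2  3  2  4  1  2  3  3  2  4
dec:    2  5  5  4  4  1  2  3  2  1  1
Best peak at i=3 (value 9): inc=3, dec=5, length 3+5−1 = 7.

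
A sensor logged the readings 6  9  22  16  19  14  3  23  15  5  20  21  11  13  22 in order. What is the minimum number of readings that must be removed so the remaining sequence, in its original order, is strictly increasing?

8

Fewest deletions = n − (longest strictly increasing subsequence).
i:      1  2  3  4  5  6  7  8  9 10 11 12 13 14 15
a[i]:   6  9 22 16 19 14  3 23 15  5 20 21 11 13 22
dp:     1  2  3  3  4  3  1  5  4  2  5  6  3  4  7
max dp = 7, so deletions = 15 − 7 = 8.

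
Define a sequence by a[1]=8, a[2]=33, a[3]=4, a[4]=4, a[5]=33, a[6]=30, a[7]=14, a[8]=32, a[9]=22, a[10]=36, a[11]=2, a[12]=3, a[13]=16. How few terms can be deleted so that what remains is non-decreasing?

8

Fewest deletions = n − (longest non-decreasing subsequence).
i:      1  2  3  4  5  6  7  8  9 10 11 12 13
a[i]:   8 33  4  4 33 30 14 32 22 36  2  3 16
dp:     1  2  1  2  3  3  3  4  4  5  1  2  4
max dp = 5, so deletions = 13 − 5 = 8.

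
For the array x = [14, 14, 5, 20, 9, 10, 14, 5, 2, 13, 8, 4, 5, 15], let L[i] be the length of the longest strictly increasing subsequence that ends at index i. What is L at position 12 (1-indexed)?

2

dp[i] = 1 + max{dp[j] : j<i, x[j]<x[i]} (or 1 if no such j):
i:      1  2  3  4  5  6  7  8  9 10 11 12 13 14
x[i]:  14 14  5 20  9 10 14  5  2 13  8  4  5 15
dp:     1  1  1  2  2  3  4  1  1  4  2  2  3  5
At index 12 the value is 2.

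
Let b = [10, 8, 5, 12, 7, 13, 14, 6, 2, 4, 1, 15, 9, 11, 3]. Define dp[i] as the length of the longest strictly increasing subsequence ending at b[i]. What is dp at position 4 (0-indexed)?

dp[i] = 1 + max{dp[j] : j<i, b[j]<b[i]} (or 1 if no such j):
i:      0  1  2  3  4  5  6  7  8  9 10 11 12 13 14
b[i]:  10  8  5 12  7 13 14  6  2  4  1 15  9 11  3
dp:     1  1  1  2  2  3  4  2  1  2  1  5  3  4  2
At index 4 the value is 2.

2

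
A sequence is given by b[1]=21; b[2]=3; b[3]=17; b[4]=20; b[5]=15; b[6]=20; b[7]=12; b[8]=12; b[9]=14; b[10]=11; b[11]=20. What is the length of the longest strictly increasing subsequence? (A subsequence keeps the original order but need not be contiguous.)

Track the smallest tail for each achievable length (strict):
21 → extends → [21]
3 → replaces 21 → [3]
17 → extends → [3, 17]
20 → extends → [3, 17, 20]
15 → replaces 17 → [3, 15, 20]
20 → already a tail → [3, 15, 20]
12 → replaces 15 → [3, 12, 20]
12 → already a tail → [3, 12, 20]
14 → replaces 20 → [3, 12, 14]
11 → replaces 12 → [3, 11, 14]
20 → extends → [3, 11, 14, 20]
Four tails, so the longest strictly increasing subsequence has length 4 (e.g. 3, 12, 14, 20).

4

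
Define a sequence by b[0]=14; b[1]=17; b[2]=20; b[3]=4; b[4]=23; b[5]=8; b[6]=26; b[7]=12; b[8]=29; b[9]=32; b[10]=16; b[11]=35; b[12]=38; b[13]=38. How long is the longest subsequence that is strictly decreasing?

Negate each value so 'decreasing' becomes 'increasing', then run patience tails on the negated sequence:
-14 → extends → [-14]
-17 → replaces -14 → [-17]
-20 → replaces -17 → [-20]
-4 → extends → [-20, -4]
-23 → replaces -20 → [-23, -4]
-8 → replaces -4 → [-23, -8]
-26 → replaces -23 → [-26, -8]
-12 → replaces -8 → [-26, -12]
-29 → replaces -26 → [-29, -12]
-32 → replaces -29 → [-32, -12]
-16 → replaces -12 → [-32, -16]
-35 → replaces -32 → [-35, -16]
-38 → replaces -35 → [-38, -16]
-38 → already a tail → [-38, -16]
Two tails, so the longest strictly decreasing subsequence of the original has length 2.

2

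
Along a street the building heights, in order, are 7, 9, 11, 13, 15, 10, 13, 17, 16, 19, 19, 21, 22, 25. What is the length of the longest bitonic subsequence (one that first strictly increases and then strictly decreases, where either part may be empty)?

10

inc[i] = longest strictly increasing subsequence ending at i; dec[i] = longest strictly decreasing subsequence starting at i:
i:      1  2  3  4  5  6  7  8  9 10 11 12 13 14
a[i]:   7  9 11 13 15 10 13 17 16 19 19 21 22 25
inc:    1  2  3  4  5  3  4  6  6  7  7  8  9 10
dec:    1  1  2  2  2  1  1  2  1  1  1  1  1  1
Best peak at i=14 (value 25): inc=10, dec=1, length 10+1−1 = 10.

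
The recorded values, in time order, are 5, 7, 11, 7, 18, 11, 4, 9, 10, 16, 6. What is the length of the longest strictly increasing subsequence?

Let dp[i] be the length of the longest such subsequence ending at index i:
i:      1  2  3  4  5  6  7  8  9 10 11
a[i]:   5  7 11  7 18 11  4  9 10 16  6
dp:     1  2  3  2  4  3  1  3  4  5  2
Maximum dp value is 5.

5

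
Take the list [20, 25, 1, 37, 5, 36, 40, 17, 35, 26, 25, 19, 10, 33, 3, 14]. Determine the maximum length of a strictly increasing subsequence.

5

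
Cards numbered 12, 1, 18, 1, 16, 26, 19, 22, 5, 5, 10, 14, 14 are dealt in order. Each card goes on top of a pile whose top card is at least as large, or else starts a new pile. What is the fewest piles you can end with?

4

The minimum number of non-increasing subsequences covering a sequence equals the length of its longest strictly increasing subsequence.
LIS length is 4 (e.g. 12, 18, 19, 22), so 4 piles are needed.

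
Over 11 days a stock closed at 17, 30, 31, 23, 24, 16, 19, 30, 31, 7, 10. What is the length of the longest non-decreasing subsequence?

Let dp[i] be the length of the longest such subsequence ending at index i:
i:      1  2  3  4  5  6  7  8  9 10 11
a[i]:  17 30 31 23 24 16 19 30 31  7 10
dp:     1  2  3  2  3  1  2  4  5  1  2
Maximum dp value is 5.

5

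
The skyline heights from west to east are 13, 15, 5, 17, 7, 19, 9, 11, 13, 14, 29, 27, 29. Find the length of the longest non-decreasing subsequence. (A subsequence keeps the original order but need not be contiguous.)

8

Let dp[i] be the length of the longest such subsequence ending at index i:
i:      1  2  3  4  5  6  7  8  9 10 11 12 13
a[i]:  13 15  5 17  7 19  9 11 13 14 29 27 29
dp:     1  2  1  3  2  4  3  4  5  6  7  7  8
Maximum dp value is 8.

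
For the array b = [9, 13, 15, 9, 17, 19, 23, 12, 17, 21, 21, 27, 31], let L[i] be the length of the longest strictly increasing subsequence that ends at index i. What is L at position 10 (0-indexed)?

6

dp[i] = 1 + max{dp[j] : j<i, b[j]<b[i]} (or 1 if no such j):
i:      0  1  2  3  4  5  6  7  8  9 10 11 12
b[i]:   9 13 15  9 17 19 23 12 17 21 21 27 31
dp:     1  2  3  1  4  5  6  2  4  6  6  7  8
At index 10 the value is 6.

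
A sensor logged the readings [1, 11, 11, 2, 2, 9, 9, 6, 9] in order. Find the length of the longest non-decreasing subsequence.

Let dp[i] be the length of the longest such subsequence ending at index i:
i:      1  2  3  4  5  6  7  8  9
a[i]:   1 11 11  2  2  9  9  6  9
dp:     1  2  3  2  3  4  5  4  6
Maximum dp value is 6.

6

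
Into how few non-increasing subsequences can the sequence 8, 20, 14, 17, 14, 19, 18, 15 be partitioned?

4

Place each on the leftmost legal pile:
8 → new pile 1 (tops now [8])
20 → new pile 2 (tops now [8, 20])
14 → pile 2 (tops now [8, 14])
17 → new pile 3 (tops now [8, 14, 17])
14 → pile 2 (tops now [8, 14, 17])
19 → new pile 4 (tops now [8, 14, 17, 19])
18 → pile 4 (tops now [8, 14, 17, 18])
15 → pile 3 (tops now [8, 14, 15, 18])
Four piles.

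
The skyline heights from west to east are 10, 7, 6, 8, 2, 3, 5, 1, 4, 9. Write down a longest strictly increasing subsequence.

Patience tails give the LIS length; then backtrack through the dp parents:
10 → extends → [10]
7 → replaces 10 → [7]
6 → replaces 7 → [6]
8 → extends → [6, 8]
2 → replaces 6 → [2, 8]
3 → replaces 8 → [2, 3]
5 → extends → [2, 3, 5]
1 → replaces 2 → [1, 3, 5]
4 → replaces 5 → [1, 3, 4]
9 → extends → [1, 3, 4, 9]
Length 4; one witness is 2, 3, 5, 9.

2, 3, 5, 9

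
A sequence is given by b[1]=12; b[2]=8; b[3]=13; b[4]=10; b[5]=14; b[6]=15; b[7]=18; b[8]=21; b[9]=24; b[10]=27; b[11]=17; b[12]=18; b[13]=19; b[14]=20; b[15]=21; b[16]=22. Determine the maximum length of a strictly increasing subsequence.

Track the smallest tail for each achievable length (strict):
12 → extends → [12]
8 → replaces 12 → [8]
13 → extends → [8, 13]
10 → replaces 13 → [8, 10]
14 → extends → [8, 10, 14]
15 → extends → [8, 10, 14, 15]
18 → extends → [8, 10, 14, 15, 18]
21 → extends → [8, 10, 14, 15, 18, 21]
24 → extends → [8, 10, 14, 15, 18, 21, 24]
27 → extends → [8, 10, 14, 15, 18, 21, 24, 27]
17 → replaces 18 → [8, 10, 14, 15, 17, 21, 24, 27]
18 → replaces 21 → [8, 10, 14, 15, 17, 18, 24, 27]
19 → replaces 24 → [8, 10, 14, 15, 17, 18, 19, 27]
20 → replaces 27 → [8, 10, 14, 15, 17, 18, 19, 20]
21 → extends → [8, 10, 14, 15, 17, 18, 19, 20, 21]
22 → extends → [8, 10, 14, 15, 17, 18, 19, 20, 21, 22]
Ten tails, so the longest strictly increasing subsequence has length 10 (e.g. 12, 13, 14, 15, 17, 18, 19, 20, 21, 22).

10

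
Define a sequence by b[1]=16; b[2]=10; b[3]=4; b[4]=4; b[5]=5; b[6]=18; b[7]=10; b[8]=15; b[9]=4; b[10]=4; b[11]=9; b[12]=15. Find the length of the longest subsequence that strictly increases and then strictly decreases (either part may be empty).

5

inc[i] = longest strictly increasing subsequence ending at i; dec[i] = longest strictly decreasing subsequence starting at i:
i:      1  2  3  4  5  6  7  8  9 10 11 12
b[i]:  16 10  4  4  5 18 10 15  4  4  9 15
inc:    1  1  1  1  2  3  3  4  1  1  3  4
dec:    4  3  1  1  2  3  2  2  1  1  1  1
Best peak at i=6 (value 18): inc=3, dec=3, length 3+3−1 = 5.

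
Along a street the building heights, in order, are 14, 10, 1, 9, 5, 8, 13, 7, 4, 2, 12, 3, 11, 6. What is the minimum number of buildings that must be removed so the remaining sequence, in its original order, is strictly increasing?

10

Fewest deletions = n − (longest strictly increasing subsequence).
i:      1  2  3  4  5  6  7  8  9 10 11 12 13 14
a[i]:  14 10  1  9  5  8 13  7  4  2 12  3 11  6
dp:     1  1  1  2  2  3  4  3  2  2  4  3  4  4
max dp = 4, so deletions = 14 − 4 = 10.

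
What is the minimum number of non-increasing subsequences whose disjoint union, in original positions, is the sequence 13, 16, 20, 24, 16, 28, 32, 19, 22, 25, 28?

The minimum number of non-increasing subsequences covering a sequence equals the length of its longest strictly increasing subsequence.
LIS length is 6 (e.g. 13, 16, 20, 24, 28, 32), so 6 piles are needed.

6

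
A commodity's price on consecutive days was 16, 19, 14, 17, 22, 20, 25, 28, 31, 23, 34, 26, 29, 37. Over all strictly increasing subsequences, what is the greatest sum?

Let S[i] be the best sum of a strictly increasing subsequence ending at i:
i:       1   2   3   4   5   6   7   8   9  10  11  12  13  14
a[i]:   16  19  14  17  22  20  25  28  31  23  34  26  29  37
S:      16  35  14  33  57  55  82 110 141  80 175 108 139 212
Maximum is 212 (e.g. 16 + 19 + 22 + 25 + 28 + 31 + 34 + 37).

212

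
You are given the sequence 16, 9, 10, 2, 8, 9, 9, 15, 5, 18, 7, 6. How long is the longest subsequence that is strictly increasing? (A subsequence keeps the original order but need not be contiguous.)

5

Track the smallest tail for each achievable length (strict):
16 → extends → [16]
9 → replaces 16 → [9]
10 → extends → [9, 10]
2 → replaces 9 → [2, 10]
8 → replaces 10 → [2, 8]
9 → extends → [2, 8, 9]
9 → already a tail → [2, 8, 9]
15 → extends → [2, 8, 9, 15]
5 → replaces 8 → [2, 5, 9, 15]
18 → extends → [2, 5, 9, 15, 18]
7 → replaces 9 → [2, 5, 7, 15, 18]
6 → replaces 7 → [2, 5, 6, 15, 18]
Five tails, so the longest strictly increasing subsequence has length 5 (e.g. 2, 8, 9, 15, 18).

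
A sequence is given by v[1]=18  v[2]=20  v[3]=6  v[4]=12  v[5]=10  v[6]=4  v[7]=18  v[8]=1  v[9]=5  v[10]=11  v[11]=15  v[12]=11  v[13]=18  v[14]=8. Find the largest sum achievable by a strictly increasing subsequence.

60

Let S[i] be the best sum of a strictly increasing subsequence ending at i:
i:      1  2  3  4  5  6  7  8  9 10 11 12 13 14
v[i]:  18 20  6 12 10  4 18  1  5 11 15 11 18  8
S:     18 38  6 18 16  4 36  1  9 27 42 27 60 17
Maximum is 60 (e.g. 6 + 10 + 11 + 15 + 18).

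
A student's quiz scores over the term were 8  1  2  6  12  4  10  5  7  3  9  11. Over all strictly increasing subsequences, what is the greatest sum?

Let S[i] be the best sum of a strictly increasing subsequence ending at i:
i:      1  2  3  4  5  6  7  8  9 10 11 12
a[i]:   8  1  2  6 12  4 10  5  7  3  9 11
S:      8  1  3  9 21  7 19 12 19  6 28 39
Maximum is 39 (e.g. 1 + 2 + 4 + 5 + 7 + 9 + 11).

39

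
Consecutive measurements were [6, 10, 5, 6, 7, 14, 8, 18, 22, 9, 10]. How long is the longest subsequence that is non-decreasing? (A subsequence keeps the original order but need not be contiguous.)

6

Track the smallest tail for each achievable length (allowing ties):
6 → extends → [6]
10 → extends → [6, 10]
5 → replaces 6 → [5, 10]
6 → replaces 10 → [5, 6]
7 → extends → [5, 6, 7]
14 → extends → [5, 6, 7, 14]
8 → replaces 14 → [5, 6, 7, 8]
18 → extends → [5, 6, 7, 8, 18]
22 → extends → [5, 6, 7, 8, 18, 22]
9 → replaces 18 → [5, 6, 7, 8, 9, 22]
10 → replaces 22 → [5, 6, 7, 8, 9, 10]
Six tails, so the longest non-decreasing subsequence has length 6 (e.g. 6, 6, 7, 14, 18, 22).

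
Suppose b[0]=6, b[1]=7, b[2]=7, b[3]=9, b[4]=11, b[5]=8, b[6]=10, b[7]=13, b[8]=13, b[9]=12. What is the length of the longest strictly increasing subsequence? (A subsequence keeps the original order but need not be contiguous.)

Track the smallest tail for each achievable length (strict):
6 → extends → [6]
7 → extends → [6, 7]
7 → already a tail → [6, 7]
9 → extends → [6, 7, 9]
11 → extends → [6, 7, 9, 11]
8 → replaces 9 → [6, 7, 8, 11]
10 → replaces 11 → [6, 7, 8, 10]
13 → extends → [6, 7, 8, 10, 13]
13 → already a tail → [6, 7, 8, 10, 13]
12 → replaces 13 → [6, 7, 8, 10, 12]
Five tails, so the longest strictly increasing subsequence has length 5 (e.g. 6, 7, 9, 11, 13).

5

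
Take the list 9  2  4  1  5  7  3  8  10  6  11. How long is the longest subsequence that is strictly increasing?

Track the smallest tail for each achievable length (strict):
9 → extends → [9]
2 → replaces 9 → [2]
4 → extends → [2, 4]
1 → replaces 2 → [1, 4]
5 → extends → [1, 4, 5]
7 → extends → [1, 4, 5, 7]
3 → replaces 4 → [1, 3, 5, 7]
8 → extends → [1, 3, 5, 7, 8]
10 → extends → [1, 3, 5, 7, 8, 10]
6 → replaces 7 → [1, 3, 5, 6, 8, 10]
11 → extends → [1, 3, 5, 6, 8, 10, 11]
Seven tails, so the longest strictly increasing subsequence has length 7 (e.g. 2, 4, 5, 7, 8, 10, 11).

7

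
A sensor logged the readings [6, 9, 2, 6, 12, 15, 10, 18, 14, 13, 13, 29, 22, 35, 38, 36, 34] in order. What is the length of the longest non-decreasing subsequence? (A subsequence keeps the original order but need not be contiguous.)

Track the smallest tail for each achievable length (allowing ties):
6 → extends → [6]
9 → extends → [6, 9]
2 → replaces 6 → [2, 9]
6 → replaces 9 → [2, 6]
12 → extends → [2, 6, 12]
15 → extends → [2, 6, 12, 15]
10 → replaces 12 → [2, 6, 10, 15]
18 → extends → [2, 6, 10, 15, 18]
14 → replaces 15 → [2, 6, 10, 14, 18]
13 → replaces 14 → [2, 6, 10, 13, 18]
13 → replaces 18 → [2, 6, 10, 13, 13]
29 → extends → [2, 6, 10, 13, 13, 29]
22 → replaces 29 → [2, 6, 10, 13, 13, 22]
35 → extends → [2, 6, 10, 13, 13, 22, 35]
38 → extends → [2, 6, 10, 13, 13, 22, 35, 38]
36 → replaces 38 → [2, 6, 10, 13, 13, 22, 35, 36]
34 → replaces 35 → [2, 6, 10, 13, 13, 22, 34, 36]
Eight tails, so the longest non-decreasing subsequence has length 8 (e.g. 6, 9, 12, 15, 18, 29, 35, 38).

8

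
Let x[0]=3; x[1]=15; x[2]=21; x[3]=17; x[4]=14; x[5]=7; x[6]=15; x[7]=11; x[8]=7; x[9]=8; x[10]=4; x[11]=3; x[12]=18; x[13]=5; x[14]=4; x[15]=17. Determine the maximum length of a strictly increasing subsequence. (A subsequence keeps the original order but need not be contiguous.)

4

Track the smallest tail for each achievable length (strict):
3 → extends → [3]
15 → extends → [3, 15]
21 → extends → [3, 15, 21]
17 → replaces 21 → [3, 15, 17]
14 → replaces 15 → [3, 14, 17]
7 → replaces 14 → [3, 7, 17]
15 → replaces 17 → [3, 7, 15]
11 → replaces 15 → [3, 7, 11]
7 → already a tail → [3, 7, 11]
8 → replaces 11 → [3, 7, 8]
4 → replaces 7 → [3, 4, 8]
3 → already a tail → [3, 4, 8]
18 → extends → [3, 4, 8, 18]
5 → replaces 8 → [3, 4, 5, 18]
4 → already a tail → [3, 4, 5, 18]
17 → replaces 18 → [3, 4, 5, 17]
Four tails, so the longest strictly increasing subsequence has length 4 (e.g. 3, 15, 17, 18).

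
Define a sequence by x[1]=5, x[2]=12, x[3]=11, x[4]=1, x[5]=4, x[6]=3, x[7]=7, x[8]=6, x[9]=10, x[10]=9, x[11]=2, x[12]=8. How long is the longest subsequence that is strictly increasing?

Track the smallest tail for each achievable length (strict):
5 → extends → [5]
12 → extends → [5, 12]
11 → replaces 12 → [5, 11]
1 → replaces 5 → [1, 11]
4 → replaces 11 → [1, 4]
3 → replaces 4 → [1, 3]
7 → extends → [1, 3, 7]
6 → replaces 7 → [1, 3, 6]
10 → extends → [1, 3, 6, 10]
9 → replaces 10 → [1, 3, 6, 9]
2 → replaces 3 → [1, 2, 6, 9]
8 → replaces 9 → [1, 2, 6, 8]
Four tails, so the longest strictly increasing subsequence has length 4 (e.g. 1, 4, 7, 10).

4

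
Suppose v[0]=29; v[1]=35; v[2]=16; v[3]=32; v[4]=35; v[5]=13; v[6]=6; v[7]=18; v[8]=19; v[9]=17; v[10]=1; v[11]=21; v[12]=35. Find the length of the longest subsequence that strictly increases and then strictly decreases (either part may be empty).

6

inc[i] = longest strictly increasing subsequence ending at i; dec[i] = longest strictly decreasing subsequence starting at i:
i:      0  1  2  3  4  5  6  7  8  9 10 11 12
v[i]:  29 35 16 32 35 13  6 18 19 17  1 21 35
inc:    1  2  1  2  3  1  1  2  3  2  1  4  5
dec:    5  5  4  4  4  3  2  3  3  2  1  1  1
Best peak at i=1 (value 35): inc=2, dec=5, length 2+5−1 = 6.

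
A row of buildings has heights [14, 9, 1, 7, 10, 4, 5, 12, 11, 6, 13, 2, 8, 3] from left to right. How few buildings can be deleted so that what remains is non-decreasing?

9

Fewest deletions = n − (longest non-decreasing subsequence).
i:      1  2  3  4  5  6  7  8  9 10 11 12 13 14
a[i]:  14  9  1  7 10  4  5 12 11  6 13  2  8  3
dp:     1  1  1  2  3  2  3  4  4  4  5  2  5  3
max dp = 5, so deletions = 14 − 5 = 9.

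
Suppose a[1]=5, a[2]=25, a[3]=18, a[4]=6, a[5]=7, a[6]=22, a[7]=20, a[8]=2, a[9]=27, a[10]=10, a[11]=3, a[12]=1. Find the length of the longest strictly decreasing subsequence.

6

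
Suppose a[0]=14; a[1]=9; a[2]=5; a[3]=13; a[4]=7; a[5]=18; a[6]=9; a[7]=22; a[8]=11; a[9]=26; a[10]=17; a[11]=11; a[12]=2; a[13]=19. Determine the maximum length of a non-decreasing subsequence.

Track the smallest tail for each achievable length (allowing ties):
14 → extends → [14]
9 → replaces 14 → [9]
5 → replaces 9 → [5]
13 → extends → [5, 13]
7 → replaces 13 → [5, 7]
18 → extends → [5, 7, 18]
9 → replaces 18 → [5, 7, 9]
22 → extends → [5, 7, 9, 22]
11 → replaces 22 → [5, 7, 9, 11]
26 → extends → [5, 7, 9, 11, 26]
17 → replaces 26 → [5, 7, 9, 11, 17]
11 → replaces 17 → [5, 7, 9, 11, 11]
2 → replaces 5 → [2, 7, 9, 11, 11]
19 → extends → [2, 7, 9, 11, 11, 19]
Six tails, so the longest non-decreasing subsequence has length 6 (e.g. 5, 7, 9, 11, 17, 19).

6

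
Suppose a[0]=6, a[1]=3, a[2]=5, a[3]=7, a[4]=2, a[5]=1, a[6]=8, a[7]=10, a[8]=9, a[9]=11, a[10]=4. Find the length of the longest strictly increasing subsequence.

6

Track the smallest tail for each achievable length (strict):
6 → extends → [6]
3 → replaces 6 → [3]
5 → extends → [3, 5]
7 → extends → [3, 5, 7]
2 → replaces 3 → [2, 5, 7]
1 → replaces 2 → [1, 5, 7]
8 → extends → [1, 5, 7, 8]
10 → extends → [1, 5, 7, 8, 10]
9 → replaces 10 → [1, 5, 7, 8, 9]
11 → extends → [1, 5, 7, 8, 9, 11]
4 → replaces 5 → [1, 4, 7, 8, 9, 11]
Six tails, so the longest strictly increasing subsequence has length 6 (e.g. 3, 5, 7, 8, 10, 11).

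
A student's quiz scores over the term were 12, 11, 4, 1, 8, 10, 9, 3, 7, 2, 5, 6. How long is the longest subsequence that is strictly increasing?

Let dp[i] be the length of the longest such subsequence ending at index i:
i:      1  2  3  4  5  6  7  8  9 10 11 12
a[i]:  12 11  4  1  8 10  9  3  7  2  5  6
dp:     1  1  1  1  2  3  3  2  3  2  3  4
Maximum dp value is 4.

4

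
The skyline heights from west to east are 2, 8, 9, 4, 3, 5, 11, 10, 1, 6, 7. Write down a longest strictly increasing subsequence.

Patience tails give the LIS length; then backtrack through the dp parents:
2 → extends → [2]
8 → extends → [2, 8]
9 → extends → [2, 8, 9]
4 → replaces 8 → [2, 4, 9]
3 → replaces 4 → [2, 3, 9]
5 → replaces 9 → [2, 3, 5]
11 → extends → [2, 3, 5, 11]
10 → replaces 11 → [2, 3, 5, 10]
1 → replaces 2 → [1, 3, 5, 10]
6 → replaces 10 → [1, 3, 5, 6]
7 → extends → [1, 3, 5, 6, 7]
Length 5; one witness is 2, 4, 5, 6, 7.

2, 4, 5, 6, 7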